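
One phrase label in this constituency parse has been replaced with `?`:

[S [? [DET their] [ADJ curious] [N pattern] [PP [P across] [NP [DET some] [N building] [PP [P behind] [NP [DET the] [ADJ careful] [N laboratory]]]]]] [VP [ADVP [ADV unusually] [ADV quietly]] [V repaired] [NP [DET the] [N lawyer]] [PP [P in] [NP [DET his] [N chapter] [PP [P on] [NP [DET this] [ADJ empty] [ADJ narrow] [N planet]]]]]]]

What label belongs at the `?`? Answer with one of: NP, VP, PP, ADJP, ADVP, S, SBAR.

NP

A constituent whose immediate children are DET 'their', ADJ 'curious', N 'pattern', PP is a noun phrase: NP.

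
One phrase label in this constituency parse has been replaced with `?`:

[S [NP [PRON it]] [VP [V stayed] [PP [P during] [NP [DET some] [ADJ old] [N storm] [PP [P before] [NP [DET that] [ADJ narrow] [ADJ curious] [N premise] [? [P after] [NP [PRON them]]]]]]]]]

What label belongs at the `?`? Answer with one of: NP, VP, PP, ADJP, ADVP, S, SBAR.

The `?` node immediately contains: P 'after', NP. That is the internal structure of a prepositional phrase, so the label is PP.

PP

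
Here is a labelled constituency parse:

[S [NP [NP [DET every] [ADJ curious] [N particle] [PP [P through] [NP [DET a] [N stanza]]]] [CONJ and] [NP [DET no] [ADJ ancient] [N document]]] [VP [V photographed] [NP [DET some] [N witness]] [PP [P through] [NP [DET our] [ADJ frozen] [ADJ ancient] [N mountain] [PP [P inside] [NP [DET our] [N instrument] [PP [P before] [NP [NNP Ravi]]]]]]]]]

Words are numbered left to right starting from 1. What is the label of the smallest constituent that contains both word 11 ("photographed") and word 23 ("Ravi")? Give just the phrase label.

VP

The smallest bracket enclosing both words is [VP photographed some witness through our frozen ancient mountain inside our instrument before Ravi], so the label is VP.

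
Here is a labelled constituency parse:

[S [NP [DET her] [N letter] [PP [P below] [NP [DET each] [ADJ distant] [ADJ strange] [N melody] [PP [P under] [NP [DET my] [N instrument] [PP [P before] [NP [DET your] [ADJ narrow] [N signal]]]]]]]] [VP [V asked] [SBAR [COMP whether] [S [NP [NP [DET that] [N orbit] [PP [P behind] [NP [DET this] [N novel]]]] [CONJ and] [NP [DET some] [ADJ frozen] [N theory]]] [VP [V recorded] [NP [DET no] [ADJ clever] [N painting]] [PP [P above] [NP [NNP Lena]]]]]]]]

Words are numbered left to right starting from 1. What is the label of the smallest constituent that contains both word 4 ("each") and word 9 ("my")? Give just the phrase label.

NP

Both words fall inside [NP each distant strange melody under my instrument before your narrow signal] (words 4–14), and no smaller constituent contains them both. Label: NP.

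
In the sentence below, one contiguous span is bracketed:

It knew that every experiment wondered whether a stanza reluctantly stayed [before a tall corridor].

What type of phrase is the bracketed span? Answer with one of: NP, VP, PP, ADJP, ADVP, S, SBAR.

"before" is the head of the bracketed span, so the span is a prepositional phrase: PP.

PP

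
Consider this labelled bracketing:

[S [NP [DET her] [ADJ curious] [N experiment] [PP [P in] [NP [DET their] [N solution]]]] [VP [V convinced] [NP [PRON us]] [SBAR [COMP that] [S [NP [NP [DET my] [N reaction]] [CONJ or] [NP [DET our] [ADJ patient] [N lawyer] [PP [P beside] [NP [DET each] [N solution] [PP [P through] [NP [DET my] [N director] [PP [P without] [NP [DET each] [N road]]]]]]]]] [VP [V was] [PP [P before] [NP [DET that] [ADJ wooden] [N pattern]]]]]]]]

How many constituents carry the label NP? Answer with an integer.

10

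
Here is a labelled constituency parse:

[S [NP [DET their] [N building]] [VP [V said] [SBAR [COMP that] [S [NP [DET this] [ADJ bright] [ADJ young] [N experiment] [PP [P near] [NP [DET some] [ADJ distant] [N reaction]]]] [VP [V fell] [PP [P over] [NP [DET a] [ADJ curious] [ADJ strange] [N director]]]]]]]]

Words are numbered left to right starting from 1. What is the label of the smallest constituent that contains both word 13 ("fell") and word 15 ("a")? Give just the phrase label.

VP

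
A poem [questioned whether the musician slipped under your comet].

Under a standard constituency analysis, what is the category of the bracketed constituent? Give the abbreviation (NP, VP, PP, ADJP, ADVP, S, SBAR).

The span is built around the verb "questioned" — a verb phrase (VP).

VP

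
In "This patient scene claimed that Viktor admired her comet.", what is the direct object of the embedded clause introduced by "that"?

her comet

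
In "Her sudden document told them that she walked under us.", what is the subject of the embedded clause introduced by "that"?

In the embedded clause introduced by "that" the verb is "walked"; the NP preceding it, "she", is the subject.

she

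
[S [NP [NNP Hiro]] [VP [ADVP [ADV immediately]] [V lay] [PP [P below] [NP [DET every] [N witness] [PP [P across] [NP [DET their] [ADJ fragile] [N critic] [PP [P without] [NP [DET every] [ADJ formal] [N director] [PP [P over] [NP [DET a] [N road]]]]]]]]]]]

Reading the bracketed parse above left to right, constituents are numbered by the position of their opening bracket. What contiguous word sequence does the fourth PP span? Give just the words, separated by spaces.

The PP opening brackets appear, in order, over: "below every witness across their fragile critic without every formal director over a road"; "across their fragile critic without every formal director over a road"; "without every formal director over a road"; "over a road". The fourth one spans "over a road".

over a road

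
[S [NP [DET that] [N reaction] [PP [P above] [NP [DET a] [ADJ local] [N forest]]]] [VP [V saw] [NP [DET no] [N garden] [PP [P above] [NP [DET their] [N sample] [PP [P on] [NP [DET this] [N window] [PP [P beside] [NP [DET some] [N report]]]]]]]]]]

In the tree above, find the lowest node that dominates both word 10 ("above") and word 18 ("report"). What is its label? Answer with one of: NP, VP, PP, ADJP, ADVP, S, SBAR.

Word 10 lies under S → VP → NP → PP → P; word 18 lies under S → VP → NP → PP → NP → PP → NP → PP → NP → N. The lowest shared node is the PP.

PP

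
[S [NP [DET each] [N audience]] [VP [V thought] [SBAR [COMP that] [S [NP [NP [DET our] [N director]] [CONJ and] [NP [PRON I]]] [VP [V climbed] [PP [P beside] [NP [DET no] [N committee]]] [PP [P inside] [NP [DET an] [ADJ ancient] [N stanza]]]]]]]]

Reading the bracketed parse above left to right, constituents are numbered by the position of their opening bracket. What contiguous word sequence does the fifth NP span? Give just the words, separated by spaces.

Opening `[NP` markers occur at word positions 1, 5, 5, 8, 11, 14; the fifth of these opens the constituent [NP no committee].

no committee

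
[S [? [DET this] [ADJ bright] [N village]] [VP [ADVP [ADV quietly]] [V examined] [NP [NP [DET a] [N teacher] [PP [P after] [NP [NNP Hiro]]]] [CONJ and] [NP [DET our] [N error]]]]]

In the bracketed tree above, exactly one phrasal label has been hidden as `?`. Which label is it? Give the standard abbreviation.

NP

A constituent whose immediate children are DET 'this', ADJ 'bright', N 'village' is a noun phrase: NP.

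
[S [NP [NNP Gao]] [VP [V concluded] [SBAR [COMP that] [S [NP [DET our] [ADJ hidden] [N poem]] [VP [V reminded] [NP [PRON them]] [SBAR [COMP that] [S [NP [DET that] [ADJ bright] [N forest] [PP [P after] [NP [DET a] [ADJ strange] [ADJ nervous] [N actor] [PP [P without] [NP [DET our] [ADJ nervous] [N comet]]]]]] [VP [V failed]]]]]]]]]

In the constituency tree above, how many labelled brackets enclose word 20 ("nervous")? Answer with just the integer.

Path from the root down to the word: S → VP → SBAR → S → VP → SBAR → S → NP → PP → NP → PP → NP → ADJ. That is 13 enclosing brackets.

13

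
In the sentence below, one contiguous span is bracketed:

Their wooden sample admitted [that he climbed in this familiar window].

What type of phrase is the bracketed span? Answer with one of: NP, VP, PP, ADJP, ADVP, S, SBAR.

SBAR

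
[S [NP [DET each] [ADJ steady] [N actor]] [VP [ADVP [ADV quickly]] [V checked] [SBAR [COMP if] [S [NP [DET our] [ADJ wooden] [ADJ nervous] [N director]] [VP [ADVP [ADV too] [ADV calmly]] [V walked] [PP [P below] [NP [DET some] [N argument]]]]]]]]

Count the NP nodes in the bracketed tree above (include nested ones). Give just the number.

The NP constituents are: [NP each steady actor]; [NP our wooden nervous director]; [NP some argument]. Total: 3.

3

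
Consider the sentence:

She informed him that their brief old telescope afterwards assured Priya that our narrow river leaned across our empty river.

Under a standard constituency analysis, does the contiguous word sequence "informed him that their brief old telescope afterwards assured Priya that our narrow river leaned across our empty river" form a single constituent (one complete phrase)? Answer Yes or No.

The sequence corresponds to a single VP node — the verb phrase "informed him that their brief old telescope afterwards assured Priya that our narrow river leaned across our empty river".

Yes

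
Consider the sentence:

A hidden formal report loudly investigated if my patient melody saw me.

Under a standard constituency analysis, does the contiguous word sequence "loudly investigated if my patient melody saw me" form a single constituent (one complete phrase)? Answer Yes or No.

The sequence corresponds to a single VP node — the verb phrase "loudly investigated if my patient melody saw me".

Yes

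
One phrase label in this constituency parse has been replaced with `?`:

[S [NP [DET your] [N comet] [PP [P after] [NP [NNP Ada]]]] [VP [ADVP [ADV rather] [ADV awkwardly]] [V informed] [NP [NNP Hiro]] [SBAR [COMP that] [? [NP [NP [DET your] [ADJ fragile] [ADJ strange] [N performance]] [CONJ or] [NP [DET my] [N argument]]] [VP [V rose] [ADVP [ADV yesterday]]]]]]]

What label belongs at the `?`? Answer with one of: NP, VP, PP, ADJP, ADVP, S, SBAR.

S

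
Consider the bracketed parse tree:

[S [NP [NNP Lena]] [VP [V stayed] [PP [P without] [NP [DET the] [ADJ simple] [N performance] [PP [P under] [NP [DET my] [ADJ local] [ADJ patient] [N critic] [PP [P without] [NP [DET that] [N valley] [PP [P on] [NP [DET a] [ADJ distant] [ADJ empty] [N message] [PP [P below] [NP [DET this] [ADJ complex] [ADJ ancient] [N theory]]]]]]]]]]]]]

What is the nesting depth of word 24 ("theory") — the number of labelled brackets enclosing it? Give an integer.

Path from the root down to the word: S → VP → PP → NP → PP → NP → PP → NP → PP → NP → PP → NP → N. That is 13 enclosing brackets.

13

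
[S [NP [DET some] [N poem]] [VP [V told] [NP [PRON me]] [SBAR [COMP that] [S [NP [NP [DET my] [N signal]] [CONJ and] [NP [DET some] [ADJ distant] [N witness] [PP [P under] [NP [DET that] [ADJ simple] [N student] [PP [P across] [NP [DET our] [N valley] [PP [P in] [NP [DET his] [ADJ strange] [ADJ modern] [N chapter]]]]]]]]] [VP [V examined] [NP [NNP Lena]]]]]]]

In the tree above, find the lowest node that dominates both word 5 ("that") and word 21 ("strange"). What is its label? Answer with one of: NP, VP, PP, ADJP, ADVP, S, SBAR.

SBAR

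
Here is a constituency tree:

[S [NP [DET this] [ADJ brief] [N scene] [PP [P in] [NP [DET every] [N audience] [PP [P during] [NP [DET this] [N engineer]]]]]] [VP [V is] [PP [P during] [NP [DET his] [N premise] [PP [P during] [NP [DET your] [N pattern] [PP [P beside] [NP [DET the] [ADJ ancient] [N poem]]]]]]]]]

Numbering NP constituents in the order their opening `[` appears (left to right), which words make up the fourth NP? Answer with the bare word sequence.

his premise during your pattern beside the ancient poem

In left-to-right order the NP constituents are "this brief scene in every audience during this engineer"; "every audience during this engineer"; "this engineer"; "his premise during your pattern beside the ancient poem"; "your pattern beside the ancient poem"; "the ancient poem". Number 4 is "his premise during your pattern beside the ancient poem".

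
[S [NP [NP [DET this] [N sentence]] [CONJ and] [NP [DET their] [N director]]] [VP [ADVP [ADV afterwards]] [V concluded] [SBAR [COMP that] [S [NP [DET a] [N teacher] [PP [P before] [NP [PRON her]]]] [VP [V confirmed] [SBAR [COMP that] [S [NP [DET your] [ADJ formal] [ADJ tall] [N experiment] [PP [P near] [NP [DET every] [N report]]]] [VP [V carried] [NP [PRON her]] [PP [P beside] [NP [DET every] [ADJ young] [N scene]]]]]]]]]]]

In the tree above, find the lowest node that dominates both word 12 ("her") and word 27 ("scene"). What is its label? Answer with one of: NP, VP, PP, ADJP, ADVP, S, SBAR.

Both words fall inside [S a teacher before her confirmed that your formal tall experiment near every report carried her beside every young scene] (words 9–27), and no smaller constituent contains them both. Label: S.

S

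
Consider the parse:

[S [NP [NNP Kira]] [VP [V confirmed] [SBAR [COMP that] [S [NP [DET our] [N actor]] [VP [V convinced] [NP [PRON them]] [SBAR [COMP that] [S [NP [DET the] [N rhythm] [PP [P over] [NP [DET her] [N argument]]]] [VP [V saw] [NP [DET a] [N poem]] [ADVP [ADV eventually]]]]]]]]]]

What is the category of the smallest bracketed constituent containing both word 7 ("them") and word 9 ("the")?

Both words fall inside [VP convinced them that the rhythm over her argument saw a poem eventually] (words 6–17), and no smaller constituent contains them both. Label: VP.

VP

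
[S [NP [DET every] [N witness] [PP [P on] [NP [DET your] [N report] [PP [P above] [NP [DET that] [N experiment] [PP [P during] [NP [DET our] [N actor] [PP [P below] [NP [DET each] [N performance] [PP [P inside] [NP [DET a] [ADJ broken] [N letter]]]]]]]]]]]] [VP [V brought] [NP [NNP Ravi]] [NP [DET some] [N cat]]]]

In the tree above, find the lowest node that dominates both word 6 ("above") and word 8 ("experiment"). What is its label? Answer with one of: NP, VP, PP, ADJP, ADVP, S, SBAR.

Both words fall inside [PP above that experiment during our actor below each performance inside a broken letter] (words 6–18), and no smaller constituent contains them both. Label: PP.

PP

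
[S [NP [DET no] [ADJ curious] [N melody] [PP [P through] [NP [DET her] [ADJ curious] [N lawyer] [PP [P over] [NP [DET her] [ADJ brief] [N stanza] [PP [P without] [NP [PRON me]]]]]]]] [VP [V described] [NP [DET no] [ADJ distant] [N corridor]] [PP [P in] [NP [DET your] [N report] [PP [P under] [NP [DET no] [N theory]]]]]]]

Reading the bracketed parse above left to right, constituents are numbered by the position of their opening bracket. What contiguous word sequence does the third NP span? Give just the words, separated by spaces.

her brief stanza without me

Opening `[NP` markers occur at word positions 1, 5, 9, 13, 15, 19, 22; the third of these opens the constituent [NP her brief stanza without me].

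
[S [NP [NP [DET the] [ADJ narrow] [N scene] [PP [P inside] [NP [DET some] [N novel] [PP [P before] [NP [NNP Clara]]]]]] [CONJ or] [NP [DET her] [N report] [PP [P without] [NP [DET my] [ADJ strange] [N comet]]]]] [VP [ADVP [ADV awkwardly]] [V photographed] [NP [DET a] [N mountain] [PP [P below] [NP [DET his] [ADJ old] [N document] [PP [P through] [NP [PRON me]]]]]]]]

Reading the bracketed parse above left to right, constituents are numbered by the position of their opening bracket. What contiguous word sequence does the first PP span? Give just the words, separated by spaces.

inside some novel before Clara

The PP opening brackets appear, in order, over: "inside some novel before Clara"; "before Clara"; "without my strange comet"; "below his old document through me"; "through me". The first one spans "inside some novel before Clara".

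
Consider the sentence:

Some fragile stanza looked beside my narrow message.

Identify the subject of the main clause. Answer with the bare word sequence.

The subject of the main clause is the NP immediately before the verb "looked": "some fragile stanza".

some fragile stanza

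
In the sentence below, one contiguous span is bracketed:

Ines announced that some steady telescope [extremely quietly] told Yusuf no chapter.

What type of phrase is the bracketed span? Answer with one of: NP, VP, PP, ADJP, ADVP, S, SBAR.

ADVP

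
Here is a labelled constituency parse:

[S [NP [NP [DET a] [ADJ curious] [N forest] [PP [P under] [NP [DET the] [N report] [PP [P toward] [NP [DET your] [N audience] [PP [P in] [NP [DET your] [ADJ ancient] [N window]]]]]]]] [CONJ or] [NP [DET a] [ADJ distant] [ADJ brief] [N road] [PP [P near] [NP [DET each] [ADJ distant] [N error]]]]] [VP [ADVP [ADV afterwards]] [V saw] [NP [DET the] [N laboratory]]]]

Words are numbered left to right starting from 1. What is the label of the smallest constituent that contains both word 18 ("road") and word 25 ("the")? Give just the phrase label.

Word 18 lies under S → NP → NP → N; word 25 lies under S → VP → NP → DET. The lowest shared node is the S.

S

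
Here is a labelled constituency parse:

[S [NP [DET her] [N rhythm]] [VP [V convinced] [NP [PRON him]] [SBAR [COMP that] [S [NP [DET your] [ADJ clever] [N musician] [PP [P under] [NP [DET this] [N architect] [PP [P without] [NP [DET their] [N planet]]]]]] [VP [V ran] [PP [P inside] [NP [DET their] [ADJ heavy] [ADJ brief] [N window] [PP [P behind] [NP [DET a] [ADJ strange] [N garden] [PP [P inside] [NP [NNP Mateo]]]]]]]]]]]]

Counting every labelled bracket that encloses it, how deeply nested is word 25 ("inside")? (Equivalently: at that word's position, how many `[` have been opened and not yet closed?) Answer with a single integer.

Counting open brackets not yet closed at "inside": [S [VP [SBAR [S [VP [PP [NP [PP [NP [PP [P = 11.

11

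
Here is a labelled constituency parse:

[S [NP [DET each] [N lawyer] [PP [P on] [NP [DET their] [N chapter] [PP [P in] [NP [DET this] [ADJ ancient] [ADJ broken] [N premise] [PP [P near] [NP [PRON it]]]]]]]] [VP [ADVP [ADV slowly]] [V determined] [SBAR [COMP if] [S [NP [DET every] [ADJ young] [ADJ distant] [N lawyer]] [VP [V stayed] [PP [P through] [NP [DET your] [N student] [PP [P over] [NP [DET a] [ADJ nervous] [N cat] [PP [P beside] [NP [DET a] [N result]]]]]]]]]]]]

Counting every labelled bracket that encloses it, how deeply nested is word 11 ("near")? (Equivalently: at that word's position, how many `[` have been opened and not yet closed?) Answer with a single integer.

8

Counting open brackets not yet closed at "near": [S [NP [PP [NP [PP [NP [PP [P = 8.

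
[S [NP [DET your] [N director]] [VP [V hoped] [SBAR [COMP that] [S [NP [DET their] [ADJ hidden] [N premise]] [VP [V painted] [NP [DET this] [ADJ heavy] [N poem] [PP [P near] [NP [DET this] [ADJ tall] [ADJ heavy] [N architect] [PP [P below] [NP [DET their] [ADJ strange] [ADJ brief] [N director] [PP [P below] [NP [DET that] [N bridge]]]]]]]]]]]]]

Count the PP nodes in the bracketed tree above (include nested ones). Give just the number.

3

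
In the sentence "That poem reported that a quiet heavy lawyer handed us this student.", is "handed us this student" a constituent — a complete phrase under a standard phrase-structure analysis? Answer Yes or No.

These words form the whole verb phrase headed by "handed", so yes — one constituent.

Yes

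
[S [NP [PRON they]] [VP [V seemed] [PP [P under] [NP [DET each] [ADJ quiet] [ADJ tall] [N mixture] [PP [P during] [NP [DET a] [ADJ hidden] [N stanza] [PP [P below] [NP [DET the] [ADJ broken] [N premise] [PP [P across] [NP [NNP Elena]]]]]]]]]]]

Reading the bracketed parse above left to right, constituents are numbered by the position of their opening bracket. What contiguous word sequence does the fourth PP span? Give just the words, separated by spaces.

across Elena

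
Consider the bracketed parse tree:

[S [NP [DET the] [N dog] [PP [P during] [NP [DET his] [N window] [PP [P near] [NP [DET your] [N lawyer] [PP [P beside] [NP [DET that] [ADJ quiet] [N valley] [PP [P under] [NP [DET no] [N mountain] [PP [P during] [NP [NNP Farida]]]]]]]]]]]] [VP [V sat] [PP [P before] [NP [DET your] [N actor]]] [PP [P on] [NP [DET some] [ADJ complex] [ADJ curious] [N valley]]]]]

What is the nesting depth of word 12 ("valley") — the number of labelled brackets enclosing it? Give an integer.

9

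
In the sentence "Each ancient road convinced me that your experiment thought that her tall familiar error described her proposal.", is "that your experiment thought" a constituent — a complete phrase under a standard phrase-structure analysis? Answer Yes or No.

"that" belongs to the complementizer "that" while "thought" belongs to the clause "your experiment thought that her tall familiar error described her proposal"; a span that runs across that boundary is not a single phrase.

No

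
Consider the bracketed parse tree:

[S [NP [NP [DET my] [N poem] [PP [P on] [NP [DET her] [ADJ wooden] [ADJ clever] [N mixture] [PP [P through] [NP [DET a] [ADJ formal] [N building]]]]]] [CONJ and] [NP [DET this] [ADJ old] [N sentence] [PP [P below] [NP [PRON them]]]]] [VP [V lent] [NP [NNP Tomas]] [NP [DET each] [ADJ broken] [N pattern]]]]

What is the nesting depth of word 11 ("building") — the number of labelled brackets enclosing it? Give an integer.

8

Path from the root down to the word: S → NP → NP → PP → NP → PP → NP → N. That is 8 enclosing brackets.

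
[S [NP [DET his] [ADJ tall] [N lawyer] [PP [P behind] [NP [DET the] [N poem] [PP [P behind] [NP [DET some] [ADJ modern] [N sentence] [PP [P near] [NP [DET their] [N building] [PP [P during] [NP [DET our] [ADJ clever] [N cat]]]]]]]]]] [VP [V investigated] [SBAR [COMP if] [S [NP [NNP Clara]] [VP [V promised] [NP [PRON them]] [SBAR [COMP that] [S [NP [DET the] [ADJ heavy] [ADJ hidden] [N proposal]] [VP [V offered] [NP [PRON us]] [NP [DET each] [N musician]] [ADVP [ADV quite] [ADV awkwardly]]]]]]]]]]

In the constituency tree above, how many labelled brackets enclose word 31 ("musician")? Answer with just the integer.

10

Path from the root down to the word: S → VP → SBAR → S → VP → SBAR → S → VP → NP → N. That is 10 enclosing brackets.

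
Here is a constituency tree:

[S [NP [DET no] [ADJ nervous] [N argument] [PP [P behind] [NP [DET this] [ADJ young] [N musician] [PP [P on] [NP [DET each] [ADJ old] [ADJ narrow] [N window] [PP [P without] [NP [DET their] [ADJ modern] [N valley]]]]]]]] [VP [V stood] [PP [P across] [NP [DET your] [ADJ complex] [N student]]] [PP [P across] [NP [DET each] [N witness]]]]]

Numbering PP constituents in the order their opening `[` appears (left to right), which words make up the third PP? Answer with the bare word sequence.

without their modern valley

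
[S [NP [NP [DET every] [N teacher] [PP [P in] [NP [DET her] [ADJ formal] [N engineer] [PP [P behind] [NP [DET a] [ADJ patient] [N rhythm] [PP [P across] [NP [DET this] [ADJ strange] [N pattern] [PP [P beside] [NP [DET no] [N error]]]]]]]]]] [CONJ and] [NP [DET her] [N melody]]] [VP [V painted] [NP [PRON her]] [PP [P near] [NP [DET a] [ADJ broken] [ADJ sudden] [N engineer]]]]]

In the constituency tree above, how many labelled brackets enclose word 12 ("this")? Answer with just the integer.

Path from the root down to the word: S → NP → NP → PP → NP → PP → NP → PP → NP → DET. That is 10 enclosing brackets.

10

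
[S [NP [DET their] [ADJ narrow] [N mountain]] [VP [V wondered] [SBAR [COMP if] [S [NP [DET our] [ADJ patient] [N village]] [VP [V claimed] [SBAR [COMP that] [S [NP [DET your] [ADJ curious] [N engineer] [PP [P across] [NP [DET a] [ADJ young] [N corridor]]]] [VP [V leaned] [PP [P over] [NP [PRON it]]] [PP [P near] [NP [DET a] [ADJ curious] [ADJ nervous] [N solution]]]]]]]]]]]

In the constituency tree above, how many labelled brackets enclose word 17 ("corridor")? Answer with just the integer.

11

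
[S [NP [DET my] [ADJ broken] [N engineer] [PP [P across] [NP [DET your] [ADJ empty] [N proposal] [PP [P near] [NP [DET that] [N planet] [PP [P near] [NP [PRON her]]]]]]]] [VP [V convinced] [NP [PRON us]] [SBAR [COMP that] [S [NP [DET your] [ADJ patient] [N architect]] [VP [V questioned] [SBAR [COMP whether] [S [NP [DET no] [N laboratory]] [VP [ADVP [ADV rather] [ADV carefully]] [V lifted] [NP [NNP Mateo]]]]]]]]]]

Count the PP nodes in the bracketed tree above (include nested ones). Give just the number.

3

Listing each PP by its span: [PP across your empty proposal near that planet near her]; [PP near that planet near her]; [PP near her] — that makes 3.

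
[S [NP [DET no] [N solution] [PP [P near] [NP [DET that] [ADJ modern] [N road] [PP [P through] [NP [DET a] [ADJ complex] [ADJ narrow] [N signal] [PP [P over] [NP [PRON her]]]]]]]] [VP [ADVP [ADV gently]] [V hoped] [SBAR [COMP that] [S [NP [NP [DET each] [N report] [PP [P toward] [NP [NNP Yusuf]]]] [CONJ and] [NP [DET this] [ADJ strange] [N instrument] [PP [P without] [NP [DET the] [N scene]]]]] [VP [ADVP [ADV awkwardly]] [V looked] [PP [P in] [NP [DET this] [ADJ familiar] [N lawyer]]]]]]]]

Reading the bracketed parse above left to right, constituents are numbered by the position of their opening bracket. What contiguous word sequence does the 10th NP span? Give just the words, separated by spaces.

this familiar lawyer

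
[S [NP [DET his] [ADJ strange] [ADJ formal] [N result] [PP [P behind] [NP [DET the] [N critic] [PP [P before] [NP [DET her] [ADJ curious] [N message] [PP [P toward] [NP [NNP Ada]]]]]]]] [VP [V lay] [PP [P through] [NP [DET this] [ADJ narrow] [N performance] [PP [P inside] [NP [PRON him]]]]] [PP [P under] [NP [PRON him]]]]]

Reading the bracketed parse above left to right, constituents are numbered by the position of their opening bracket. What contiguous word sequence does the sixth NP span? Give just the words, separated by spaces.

Opening `[NP` markers occur at word positions 1, 6, 9, 13, 16, 20, 22; the sixth of these opens the constituent [NP him].

him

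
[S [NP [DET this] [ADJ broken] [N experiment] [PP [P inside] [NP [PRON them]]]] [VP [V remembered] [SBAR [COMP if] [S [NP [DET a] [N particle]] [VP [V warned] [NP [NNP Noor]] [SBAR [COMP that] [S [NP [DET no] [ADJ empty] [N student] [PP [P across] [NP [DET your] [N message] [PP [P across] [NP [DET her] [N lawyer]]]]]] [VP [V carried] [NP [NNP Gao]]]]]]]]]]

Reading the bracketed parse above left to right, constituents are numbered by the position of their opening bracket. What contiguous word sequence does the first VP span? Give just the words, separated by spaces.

Opening `[VP` markers occur at word positions 6, 10, 22; the first of these opens the constituent [VP remembered if a particle warned Noor that no empty student across your message across her lawyer carried Gao].

remembered if a particle warned Noor that no empty student across your message across her lawyer carried Gao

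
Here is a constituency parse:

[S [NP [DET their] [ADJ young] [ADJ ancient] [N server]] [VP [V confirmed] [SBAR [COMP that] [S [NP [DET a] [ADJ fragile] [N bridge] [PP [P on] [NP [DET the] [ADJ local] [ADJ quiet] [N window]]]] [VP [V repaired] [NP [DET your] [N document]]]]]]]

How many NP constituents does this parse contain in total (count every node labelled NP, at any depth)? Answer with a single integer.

4

Scanning left to right, an opening `[NP` appears at word positions 1, 7, 11, 16 — 4 in total.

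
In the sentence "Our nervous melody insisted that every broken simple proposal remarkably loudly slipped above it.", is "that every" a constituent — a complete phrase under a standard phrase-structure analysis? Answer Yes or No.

The smallest constituent containing the whole sequence is the subordinate clause [SBAR that every broken simple proposal remarkably loudly slipped above it], but the sequence is only part of it — it straddles the boundary between complementizer "that" and clause "every broken simple proposal remarkably loudly slipped above it".

No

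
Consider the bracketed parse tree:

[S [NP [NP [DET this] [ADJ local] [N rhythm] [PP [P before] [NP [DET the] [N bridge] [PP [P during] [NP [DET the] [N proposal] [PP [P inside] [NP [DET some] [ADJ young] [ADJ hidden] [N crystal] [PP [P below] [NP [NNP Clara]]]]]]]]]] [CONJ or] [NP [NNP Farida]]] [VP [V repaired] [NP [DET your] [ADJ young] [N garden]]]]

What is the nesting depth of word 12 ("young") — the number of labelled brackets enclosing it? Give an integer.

10

Counting open brackets not yet closed at "young": [S [NP [NP [PP [NP [PP [NP [PP [NP [ADJ = 10.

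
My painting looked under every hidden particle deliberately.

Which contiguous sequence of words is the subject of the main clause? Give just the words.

my painting

"my painting" is the NP that combines with the VP headed by "looked" to form the main clause — the subject.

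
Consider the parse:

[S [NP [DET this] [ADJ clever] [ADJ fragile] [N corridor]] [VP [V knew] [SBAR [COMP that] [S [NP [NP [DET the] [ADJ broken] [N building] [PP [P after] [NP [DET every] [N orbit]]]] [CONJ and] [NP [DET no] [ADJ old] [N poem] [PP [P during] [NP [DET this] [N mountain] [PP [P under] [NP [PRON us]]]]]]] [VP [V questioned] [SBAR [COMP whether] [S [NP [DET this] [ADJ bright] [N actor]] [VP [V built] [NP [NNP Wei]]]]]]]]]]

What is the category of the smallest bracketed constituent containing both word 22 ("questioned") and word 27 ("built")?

Word 22 lies under S → VP → SBAR → S → VP → V; word 27 lies under S → VP → SBAR → S → VP → SBAR → S → VP → V. The lowest shared node is the VP.

VP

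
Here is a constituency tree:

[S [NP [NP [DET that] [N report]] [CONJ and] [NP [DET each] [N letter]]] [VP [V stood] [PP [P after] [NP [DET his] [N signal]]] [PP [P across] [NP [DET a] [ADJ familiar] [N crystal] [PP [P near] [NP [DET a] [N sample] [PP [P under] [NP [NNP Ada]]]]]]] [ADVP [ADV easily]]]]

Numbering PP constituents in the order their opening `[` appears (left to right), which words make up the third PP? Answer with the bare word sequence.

In left-to-right order the PP constituents are "after his signal"; "across a familiar crystal near a sample under Ada"; "near a sample under Ada"; "under Ada". Number 3 is "near a sample under Ada".

near a sample under Ada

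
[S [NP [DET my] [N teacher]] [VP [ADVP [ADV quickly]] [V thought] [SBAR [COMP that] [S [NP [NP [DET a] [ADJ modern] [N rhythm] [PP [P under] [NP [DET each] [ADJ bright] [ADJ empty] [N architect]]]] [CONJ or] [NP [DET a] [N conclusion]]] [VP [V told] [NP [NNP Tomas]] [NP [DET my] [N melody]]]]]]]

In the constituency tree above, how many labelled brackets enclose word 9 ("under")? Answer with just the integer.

8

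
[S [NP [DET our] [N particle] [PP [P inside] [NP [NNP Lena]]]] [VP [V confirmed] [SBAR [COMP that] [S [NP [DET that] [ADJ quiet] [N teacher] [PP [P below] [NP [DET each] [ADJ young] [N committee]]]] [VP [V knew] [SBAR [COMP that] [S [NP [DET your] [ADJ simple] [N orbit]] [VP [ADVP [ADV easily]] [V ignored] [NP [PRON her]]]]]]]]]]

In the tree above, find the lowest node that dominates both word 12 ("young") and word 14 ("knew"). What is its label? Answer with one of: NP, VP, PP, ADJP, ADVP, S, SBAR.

S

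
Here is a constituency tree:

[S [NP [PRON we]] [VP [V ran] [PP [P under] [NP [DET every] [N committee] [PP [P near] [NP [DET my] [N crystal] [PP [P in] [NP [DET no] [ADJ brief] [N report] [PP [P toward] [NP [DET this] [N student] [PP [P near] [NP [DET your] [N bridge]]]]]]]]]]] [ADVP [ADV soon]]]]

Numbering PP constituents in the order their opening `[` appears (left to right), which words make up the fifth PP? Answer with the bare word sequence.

The PP opening brackets appear, in order, over: "under every committee near my crystal in no brief report toward this student near your bridge"; "near my crystal in no brief report toward this student near your bridge"; "in no brief report toward this student near your bridge"; "toward this student near your bridge"; "near your bridge". The fifth one spans "near your bridge".

near your bridge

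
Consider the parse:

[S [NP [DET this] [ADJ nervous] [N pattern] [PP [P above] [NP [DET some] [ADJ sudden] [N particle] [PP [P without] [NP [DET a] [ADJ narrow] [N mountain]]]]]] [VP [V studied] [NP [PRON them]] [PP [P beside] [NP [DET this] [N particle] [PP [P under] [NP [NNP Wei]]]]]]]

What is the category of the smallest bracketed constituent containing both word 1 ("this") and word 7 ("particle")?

Both words fall inside [NP this nervous pattern above some sudden particle without a narrow mountain] (words 1–11), and no smaller constituent contains them both. Label: NP.

NP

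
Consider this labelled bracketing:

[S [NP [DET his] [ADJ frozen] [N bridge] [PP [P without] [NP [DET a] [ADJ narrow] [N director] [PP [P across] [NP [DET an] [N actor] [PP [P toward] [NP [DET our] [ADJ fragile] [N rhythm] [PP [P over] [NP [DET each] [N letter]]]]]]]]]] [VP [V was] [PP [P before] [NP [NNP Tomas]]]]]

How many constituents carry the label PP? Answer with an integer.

5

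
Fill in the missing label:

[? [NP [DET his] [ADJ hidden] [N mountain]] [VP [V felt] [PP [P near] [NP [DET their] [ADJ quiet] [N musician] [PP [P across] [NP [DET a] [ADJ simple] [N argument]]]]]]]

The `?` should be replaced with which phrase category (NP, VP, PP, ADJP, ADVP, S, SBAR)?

Looking at what the `?` directly dominates — NP, VP — this is a clause (S).

S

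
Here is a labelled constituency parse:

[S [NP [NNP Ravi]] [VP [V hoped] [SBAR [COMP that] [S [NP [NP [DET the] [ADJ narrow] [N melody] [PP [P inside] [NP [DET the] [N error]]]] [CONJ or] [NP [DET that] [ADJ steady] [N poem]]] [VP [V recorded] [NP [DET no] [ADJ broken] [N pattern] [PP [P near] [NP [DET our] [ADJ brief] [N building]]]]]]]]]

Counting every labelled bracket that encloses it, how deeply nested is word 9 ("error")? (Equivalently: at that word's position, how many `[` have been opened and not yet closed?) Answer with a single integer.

9

Counting open brackets not yet closed at "error": [S [VP [SBAR [S [NP [NP [PP [NP [N = 9.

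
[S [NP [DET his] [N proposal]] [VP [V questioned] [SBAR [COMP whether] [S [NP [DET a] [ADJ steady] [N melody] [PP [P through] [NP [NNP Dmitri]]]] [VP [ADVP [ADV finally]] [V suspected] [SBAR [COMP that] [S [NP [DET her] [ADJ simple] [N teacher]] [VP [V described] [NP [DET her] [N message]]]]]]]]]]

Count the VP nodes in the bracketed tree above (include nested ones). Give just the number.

3

The VP constituents are: [VP questioned whether a steady melody through Dmitri finally suspected that her simple teacher described her message]; [VP finally suspected that her simple teacher described her message]; [VP described her message]. Total: 3.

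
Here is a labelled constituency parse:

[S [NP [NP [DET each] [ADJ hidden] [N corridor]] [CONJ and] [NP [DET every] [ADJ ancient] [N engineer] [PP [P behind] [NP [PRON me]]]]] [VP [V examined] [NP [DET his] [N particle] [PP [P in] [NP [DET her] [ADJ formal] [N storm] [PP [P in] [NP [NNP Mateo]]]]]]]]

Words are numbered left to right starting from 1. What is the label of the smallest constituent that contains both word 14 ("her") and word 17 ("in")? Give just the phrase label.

NP

The smallest bracket enclosing both words is [NP her formal storm in Mateo], so the label is NP.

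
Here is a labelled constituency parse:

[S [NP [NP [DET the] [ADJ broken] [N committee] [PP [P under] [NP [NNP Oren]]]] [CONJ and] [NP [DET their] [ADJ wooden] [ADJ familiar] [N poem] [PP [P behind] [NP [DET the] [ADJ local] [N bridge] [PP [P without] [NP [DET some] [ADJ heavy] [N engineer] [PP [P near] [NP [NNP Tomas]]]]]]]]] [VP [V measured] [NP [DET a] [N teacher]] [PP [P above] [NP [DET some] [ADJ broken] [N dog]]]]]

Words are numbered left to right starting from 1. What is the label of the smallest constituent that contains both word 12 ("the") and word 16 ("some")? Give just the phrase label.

The smallest bracket enclosing both words is [NP the local bridge without some heavy engineer near Tomas], so the label is NP.

NP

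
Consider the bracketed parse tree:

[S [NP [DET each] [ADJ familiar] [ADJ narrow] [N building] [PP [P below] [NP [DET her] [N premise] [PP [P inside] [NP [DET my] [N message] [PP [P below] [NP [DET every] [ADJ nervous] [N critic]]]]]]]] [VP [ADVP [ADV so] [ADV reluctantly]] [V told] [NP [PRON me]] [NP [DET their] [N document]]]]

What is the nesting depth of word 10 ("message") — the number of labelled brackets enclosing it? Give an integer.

7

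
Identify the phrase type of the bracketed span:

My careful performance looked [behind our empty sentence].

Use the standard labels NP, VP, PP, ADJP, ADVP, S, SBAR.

PP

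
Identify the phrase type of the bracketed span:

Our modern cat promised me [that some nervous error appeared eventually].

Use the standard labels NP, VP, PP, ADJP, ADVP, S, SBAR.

The bracketed span "that some nervous error appeared eventually" is headed by "that", making it a subordinate clause (SBAR).

SBAR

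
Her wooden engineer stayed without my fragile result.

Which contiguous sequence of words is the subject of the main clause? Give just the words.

"her wooden engineer" is the NP that combines with the VP headed by "stayed" to form the main clause — the subject.

her wooden engineer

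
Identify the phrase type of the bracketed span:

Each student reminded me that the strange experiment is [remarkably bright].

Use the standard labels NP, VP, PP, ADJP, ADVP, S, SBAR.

The bracketed span "remarkably bright" is headed by "bright", making it an adjective phrase (ADJP).

ADJP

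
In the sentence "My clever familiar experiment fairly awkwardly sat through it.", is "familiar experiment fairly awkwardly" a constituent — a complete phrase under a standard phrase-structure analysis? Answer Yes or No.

No

"familiar" belongs to the noun phrase "my clever familiar experiment" while "awkwardly" belongs to the verb phrase "fairly awkwardly sat through it"; a span that runs across that boundary is not a single phrase.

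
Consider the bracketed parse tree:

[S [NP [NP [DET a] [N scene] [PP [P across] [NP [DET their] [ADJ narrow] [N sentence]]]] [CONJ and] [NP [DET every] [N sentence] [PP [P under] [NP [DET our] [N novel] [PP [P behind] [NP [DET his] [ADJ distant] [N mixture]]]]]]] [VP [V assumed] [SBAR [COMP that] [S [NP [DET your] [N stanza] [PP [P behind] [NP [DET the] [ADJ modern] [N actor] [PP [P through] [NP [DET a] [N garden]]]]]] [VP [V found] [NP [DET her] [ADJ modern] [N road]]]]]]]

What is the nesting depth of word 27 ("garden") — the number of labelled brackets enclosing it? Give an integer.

10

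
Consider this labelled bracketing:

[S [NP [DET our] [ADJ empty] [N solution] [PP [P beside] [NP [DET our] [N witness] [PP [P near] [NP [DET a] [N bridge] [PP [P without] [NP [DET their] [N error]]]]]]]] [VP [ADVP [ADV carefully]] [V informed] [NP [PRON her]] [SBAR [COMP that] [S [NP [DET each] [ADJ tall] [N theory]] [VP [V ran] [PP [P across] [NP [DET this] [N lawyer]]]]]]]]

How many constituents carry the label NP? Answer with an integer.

7

The NP constituents are: [NP our empty solution beside our witness near a bridge without their error]; [NP our witness near a bridge without their error]; [NP a bridge without their error]; [NP their error]; [NP her]; [NP each tall theory] …. Total: 7.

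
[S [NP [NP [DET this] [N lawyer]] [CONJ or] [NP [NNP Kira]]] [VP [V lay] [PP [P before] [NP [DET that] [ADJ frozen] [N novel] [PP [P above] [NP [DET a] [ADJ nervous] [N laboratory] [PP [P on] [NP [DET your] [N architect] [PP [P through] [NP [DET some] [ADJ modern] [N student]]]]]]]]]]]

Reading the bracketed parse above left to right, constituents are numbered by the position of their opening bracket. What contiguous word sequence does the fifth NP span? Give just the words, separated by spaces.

a nervous laboratory on your architect through some modern student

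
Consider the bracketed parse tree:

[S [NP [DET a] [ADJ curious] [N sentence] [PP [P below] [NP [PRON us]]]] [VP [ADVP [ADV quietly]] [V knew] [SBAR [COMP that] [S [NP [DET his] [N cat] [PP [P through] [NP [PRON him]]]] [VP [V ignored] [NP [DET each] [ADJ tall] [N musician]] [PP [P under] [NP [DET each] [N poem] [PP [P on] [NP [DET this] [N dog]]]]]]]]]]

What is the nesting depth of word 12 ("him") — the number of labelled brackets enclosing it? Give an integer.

8

Counting open brackets not yet closed at "him": [S [VP [SBAR [S [NP [PP [NP [PRON = 8.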